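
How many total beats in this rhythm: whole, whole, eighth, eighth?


Solution.
Beat values:
  whole = 4 beats
  whole = 4 beats
  eighth = 0.5 beats
  eighth = 0.5 beats
Sum = 4 + 4 + 0.5 + 0.5
= 9 beats


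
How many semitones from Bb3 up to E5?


Let's work it out.
Absolute semitone position = octave×12 + chromatic position
Bb3: 3×12 + 10 = 46
E5: 5×12 + 4 = 64
Difference = 64 - 46 = 18
= 18 semitones


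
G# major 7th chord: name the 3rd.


Let's work it out.
Major 7th chord = root + major 3rd + perfect 5th + major 7th
Seventh chords stack in thirds, so the letter names are G-B-D-F
Root: G#
Major 3rd above G#: B#
Perfect 5th above G#: D#
Major 7th above G#: F##
The 3rd = B#


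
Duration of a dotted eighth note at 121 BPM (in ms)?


Working:
One quarter-note beat = 60000 / BPM = 60000 / 121 ms
Dotted eighth note = 3/4 × quarter note
Duration = 3/4 × 60000 / 121 = 45000 / 121
= 371.9 ms


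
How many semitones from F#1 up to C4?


Absolute semitone position = octave×12 + chromatic position
F#1: 1×12 + 6 = 18
C4: 4×12 + 0 = 48
Difference = 48 - 18 = 30
= 30 semitones


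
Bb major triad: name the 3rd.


Reasoning:
Major triad = root + major 3rd (4 semitones) + perfect 5th (7 semitones)
A triad on Bb stacks thirds, so the chord tones use letter names B-D-F
Root: Bb
Major 3rd above Bb: D
Perfect 5th above Bb: F
The 3rd = D


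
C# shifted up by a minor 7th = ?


Step by step:
minor 7th: 7 letter names, 10 semitones
Letter: C + 6 → B
Pitch: C# + 10 semitones, spelled as a B → B
= B


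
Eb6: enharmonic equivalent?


Let's work it out.
Enharmonic notes sound the same pitch but are spelled with different letter names
Eb and D# name the same pitch class
= D#6


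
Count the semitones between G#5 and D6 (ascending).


Solution.
Absolute semitone position = octave×12 + chromatic position
G#5: 5×12 + 8 = 68
D6: 6×12 + 2 = 74
Difference = 74 - 68 = 6
= 6 semitones


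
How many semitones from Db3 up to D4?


Solution.
Absolute semitone position = octave×12 + chromatic position
Db3: 3×12 + 1 = 37
D4: 4×12 + 2 = 50
Difference = 50 - 37 = 13
= 13 semitones


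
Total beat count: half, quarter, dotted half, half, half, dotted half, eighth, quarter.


Reasoning:
Beat values:
  half = 2 beats
  quarter = 1 beat
  dotted half = 3 beats
  half = 2 beats
  half = 2 beats
  dotted half = 3 beats
  eighth = 0.5 beats
  quarter = 1 beat
Sum = 2 + 1 + 3 + 2 + 2 + 3 + 0.5 + 1
= 14.5 beats


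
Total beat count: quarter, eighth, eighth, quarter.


Beat values:
  quarter = 1 beat
  eighth = 0.5 beats
  eighth = 0.5 beats
  quarter = 1 beat
Sum = 1 + 0.5 + 0.5 + 1
= 3 beats


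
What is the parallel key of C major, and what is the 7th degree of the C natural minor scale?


Solution.
Parallel keys share the same tonic but differ in mode
C major → parallel is C minor
C natural minor scale: C D Eb F G Ab Bb
= C minor; 7th degree = Bb


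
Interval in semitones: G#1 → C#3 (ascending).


Reasoning:
Absolute semitone position = octave×12 + chromatic position
G#1: 1×12 + 8 = 20
C#3: 3×12 + 1 = 37
Difference = 37 - 20 = 17
= 17 semitones


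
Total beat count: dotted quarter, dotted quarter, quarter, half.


Beat values:
  dotted quarter = 1.5 beats
  dotted quarter = 1.5 beats
  quarter = 1 beat
  half = 2 beats
Sum = 1.5 + 1.5 + 1 + 2
= 6 beats


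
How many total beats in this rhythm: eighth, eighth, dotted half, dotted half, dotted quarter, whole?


Beat values:
  eighth = 0.5 beats
  eighth = 0.5 beats
  dotted half = 3 beats
  dotted half = 3 beats
  dotted quarter = 1.5 beats
  whole = 4 beats
Sum = 0.5 + 0.5 + 3 + 3 + 1.5 + 4
= 12.5 beats


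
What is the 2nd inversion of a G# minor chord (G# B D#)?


Reasoning:
Root position: G# B D#
2nd inversion: move root and 3rd up an octave
Bass note: D#
Notes (bottom to top) = D# G# B


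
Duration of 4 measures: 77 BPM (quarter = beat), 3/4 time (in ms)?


Quarter-note beat duration = 60000 / 77 ms
Beats per measure (3/4) = 3
One measure = 3 × 60000 / 77 = 180000 / 77 ms
4 measures = 4 × 180000 / 77 = 720000 / 77
= 9350.6 ms


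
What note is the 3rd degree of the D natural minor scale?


Reasoning:
Natural minor scale pattern: W-H-W-W-H-W-W (2-1-2-2-1-2-2 semitones)
Starting from D:
  D + 2 semitones → E
  E + 1 semitone → F
  F + 2 semitones → G
  G + 2 semitones → A
  A + 1 semitone → Bb
  Bb + 2 semitones → C
  C + 2 semitones → D
Scale: D E F G A Bb C
Degree 3 = F


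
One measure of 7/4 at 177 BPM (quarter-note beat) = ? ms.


Working:
Quarter-note beat duration = 60000 / 177 ms
Beats per measure (7/4) = 7
One measure = 7 × 60000 / 177 = 420000 / 177 ms
= 2372.9 ms


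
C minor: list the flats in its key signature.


Solution.
Flat minor keys: A(0), D(1), G(2), C(3), F(4), Bb(5), Eb(6), Ab(7)
C minor has 3 flats
Order of flats: Bb Eb Ab Db Gb Cb Fb → first 3: Bb, Eb, Ab
= Bb, Eb, Ab


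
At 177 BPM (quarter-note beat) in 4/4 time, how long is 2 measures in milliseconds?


Let's work it out.
Quarter-note beat duration = 60000 / 177 ms
Beats per measure (4/4) = 4
One measure = 4 × 60000 / 177 = 240000 / 177 ms
2 measures = 2 × 240000 / 177 = 480000 / 177
= 2711.9 ms


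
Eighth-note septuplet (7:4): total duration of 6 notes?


Septuplet: 7 notes occupy the space of 4 eighth notes
Space = 4 × 1/2 = 2 beats
Each septuplet note = 2 / 7 = 2/7 beats
6 notes = 6 × 2/7 = 12/7
= 12/7 beats


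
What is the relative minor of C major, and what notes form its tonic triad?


Solution.
The relative minor shares the major's key signature and starts on its 6th degree
6th degree = a major 6th above the tonic; a major 6th above C is A
→ relative minor of C major is A minor
Tonic triad of A minor = root + minor 3rd + perfect 5th = A C E
= A minor; triad = A C E


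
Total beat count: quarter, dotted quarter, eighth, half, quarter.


Reasoning:
Beat values:
  quarter = 1 beat
  dotted quarter = 1.5 beats
  eighth = 0.5 beats
  half = 2 beats
  quarter = 1 beat
Sum = 1 + 1.5 + 0.5 + 2 + 1
= 6 beats


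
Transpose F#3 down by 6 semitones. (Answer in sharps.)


Solution.
F#3: chromatic position 6 in octave 3 → absolute = 3×12 + 6 = 42
Transpose down 6: 42 - 6 = 36
36 = 3×12 + 0 → C in octave 3
Result = C3


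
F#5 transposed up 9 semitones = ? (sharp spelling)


Step by step:
F#5: chromatic position 6 in octave 5 → absolute = 5×12 + 6 = 66
Transpose up 9: 66 + 9 = 75
75 = 6×12 + 3 → D# in octave 6
Result = D#6


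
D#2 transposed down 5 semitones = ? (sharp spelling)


Reasoning:
D#2: chromatic position 3 in octave 2 → absolute = 2×12 + 3 = 27
Transpose down 5: 27 - 5 = 22
22 = 1×12 + 10 → A# in octave 1
Result = A#1


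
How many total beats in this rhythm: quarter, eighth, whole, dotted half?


Solution.
Beat values:
  quarter = 1 beat
  eighth = 0.5 beats
  whole = 4 beats
  dotted half = 3 beats
Sum = 1 + 0.5 + 4 + 3
= 8.5 beats


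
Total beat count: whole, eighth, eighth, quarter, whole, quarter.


Let's work it out.
Beat values:
  whole = 4 beats
  eighth = 0.5 beats
  eighth = 0.5 beats
  quarter = 1 beat
  whole = 4 beats
  quarter = 1 beat
Sum = 4 + 0.5 + 0.5 + 1 + 4 + 1
= 11 beats


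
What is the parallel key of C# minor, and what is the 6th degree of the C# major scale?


Solution.
Parallel keys share the same tonic but differ in mode
C# minor → parallel is C# major
C# major scale: C# D# E# F# G# A# B#
= C# major; 6th degree = A#


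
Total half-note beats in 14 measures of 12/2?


Reasoning:
Time signature 12/2: the bottom number 2 means the half note gets one count
The top number 12 means 12 half-note beats per measure
Total = 12 × 14 measures
= 168 half-note beats


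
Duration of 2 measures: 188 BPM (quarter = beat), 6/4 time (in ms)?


Reasoning:
Quarter-note beat duration = 60000 / 188 ms
Beats per measure (6/4) = 6
One measure = 6 × 60000 / 188 = 360000 / 188 ms
2 measures = 2 × 360000 / 188 = 720000 / 188
= 3829.8 ms


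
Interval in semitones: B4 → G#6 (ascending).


Absolute semitone position = octave×12 + chromatic position
B4: 4×12 + 11 = 59
G#6: 6×12 + 8 = 80
Difference = 80 - 59 = 21
= 21 semitones


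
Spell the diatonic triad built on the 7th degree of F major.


Let's work it out.
F major scale: F G A Bb C D E
Diatonic triad on degree 7 stacks scale notes 7, 2, 4: E G Bb
E→G = 3 semitones; E→Bb = 6 semitones → diminished triad
= E G Bb (diminished)


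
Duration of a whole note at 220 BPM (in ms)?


Step by step:
One quarter-note beat = 60000 / BPM = 60000 / 220 ms
Whole note = 4 × quarter note
Duration = 4 × 60000 / 220 = 240000 / 220
= 1090.9 ms


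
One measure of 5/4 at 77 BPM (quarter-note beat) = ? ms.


Working:
Quarter-note beat duration = 60000 / 77 ms
Beats per measure (5/4) = 5
One measure = 5 × 60000 / 77 = 300000 / 77 ms
= 3896.1 ms


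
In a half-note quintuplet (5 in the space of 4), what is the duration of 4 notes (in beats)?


Quintuplet: 5 notes occupy the space of 4 half notes
Space = 4 × 2 = 8 beats
Each quintuplet note = 8 / 5 = 8/5 beats
4 notes = 4 × 8/5 = 32/5
= 32/5 beats


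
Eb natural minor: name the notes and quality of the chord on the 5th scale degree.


Eb natural minor scale: Eb F Gb Ab Bb Cb Db
Diatonic triad on degree 5 stacks scale notes 5, 7, 2: Bb Db F
Bb→Db = 3 semitones; Bb→F = 7 semitones → minor triad
= Bb Db F (minor)


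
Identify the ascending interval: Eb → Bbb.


Letter names: E → B spans 5 letter names → a 5th
Semitones: Eb → Bbb = 6 half-steps
A 5th of 6 semitones is a diminished 5th
= diminished 5th


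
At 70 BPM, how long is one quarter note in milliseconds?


Working:
One quarter-note beat = 60000 / BPM = 60000 / 70 ms
Duration = 60000 / 70
= 857.1 ms


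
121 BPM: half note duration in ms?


One quarter-note beat = 60000 / BPM = 60000 / 121 ms
Half note = 2 × quarter note
Duration = 2 × 60000 / 121 = 120000 / 121
= 991.7 ms


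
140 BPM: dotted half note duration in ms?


Solution.
One quarter-note beat = 60000 / BPM = 60000 / 140 ms
Dotted half note = 3 × quarter note
Duration = 3 × 60000 / 140 = 180000 / 140
= 1285.7 ms


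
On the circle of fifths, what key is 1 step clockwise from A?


Working:
Each clockwise step on the circle of fifths moves up a perfect 5th
From A: A → E
= E


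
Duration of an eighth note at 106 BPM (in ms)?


Let's work it out.
One quarter-note beat = 60000 / BPM = 60000 / 106 ms
Eighth note = 1/2 × quarter note
Duration = 1/2 × 60000 / 106 = 30000 / 106
= 283.0 ms


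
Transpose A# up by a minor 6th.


Solution.
minor 6th: 6 letter names, 8 semitones
Letter: A + 5 → F
Pitch: A# + 8 semitones, spelled as an F → F#
= F#


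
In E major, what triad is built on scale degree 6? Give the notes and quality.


Step by step:
E major scale: E F# G# A B C# D#
Diatonic triad on degree 6 stacks scale notes 6, 1, 3: C# E G#
C#→E = 3 semitones; C#→G# = 7 semitones → minor triad
= C# E G# (minor)


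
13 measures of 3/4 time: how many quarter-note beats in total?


Step by step:
Time signature 3/4: the bottom number 4 means the quarter note gets one count
The top number 3 means 3 quarter-note beats per measure
Total = 3 × 13 measures
= 39 quarter-note beats


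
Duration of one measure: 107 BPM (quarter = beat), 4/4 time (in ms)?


Quarter-note beat duration = 60000 / 107 ms
Beats per measure (4/4) = 4
One measure = 4 × 60000 / 107 = 240000 / 107 ms
= 2243.0 ms


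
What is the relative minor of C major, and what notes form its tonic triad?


Step by step:
The relative minor shares the major's key signature and starts on its 6th degree
6th degree = a major 6th above the tonic; a major 6th above C is A
→ relative minor of C major is A minor
Tonic triad of A minor = root + minor 3rd + perfect 5th = A C E
= A minor; triad = A C E


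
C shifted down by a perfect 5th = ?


Solution.
perfect 5th: 5 letter names, 7 semitones
Letter: C - 4 → F
Pitch: C - 7 semitones, spelled as an F → F
= F


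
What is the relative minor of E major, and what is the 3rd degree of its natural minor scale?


Reasoning:
The relative minor shares the major's key signature and starts on its 6th degree
6th degree = a major 6th above the tonic; a major 6th above E is C#
→ relative minor of E major is C# minor
C# natural minor scale: C# D# E F# G# A B
= C# minor; 3rd degree = E


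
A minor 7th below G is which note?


A 7th spans 7 letter names, so from G we land on A
A minor 7th = 10 semitones below G
Spell A at that pitch: A
= A


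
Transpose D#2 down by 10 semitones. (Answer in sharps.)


Solution.
D#2: chromatic position 3 in octave 2 → absolute = 2×12 + 3 = 27
Transpose down 10: 27 - 10 = 17
17 = 1×12 + 5 → F in octave 1
Result = F1


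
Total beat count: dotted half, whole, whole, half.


Beat values:
  dotted half = 3 beats
  whole = 4 beats
  whole = 4 beats
  half = 2 beats
Sum = 3 + 4 + 4 + 2
= 13 beats


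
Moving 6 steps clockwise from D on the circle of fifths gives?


Solution.
Each clockwise step on the circle of fifths moves up a perfect 5th
From D: D → A → E → B → F#/Gb → Db → Ab
= Ab


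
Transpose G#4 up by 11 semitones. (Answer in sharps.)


Solution.
G#4: chromatic position 8 in octave 4 → absolute = 4×12 + 8 = 56
Transpose up 11: 56 + 11 = 67
67 = 5×12 + 7 → G in octave 5
Result = G5


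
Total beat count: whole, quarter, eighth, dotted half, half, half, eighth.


Reasoning:
Beat values:
  whole = 4 beats
  quarter = 1 beat
  eighth = 0.5 beats
  dotted half = 3 beats
  half = 2 beats
  half = 2 beats
  eighth = 0.5 beats
Sum = 4 + 1 + 0.5 + 3 + 2 + 2 + 0.5
= 13 beats


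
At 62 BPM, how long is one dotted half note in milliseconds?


Reasoning:
One quarter-note beat = 60000 / BPM = 60000 / 62 ms
Dotted half note = 3 × quarter note
Duration = 3 × 60000 / 62 = 180000 / 62
= 2903.2 ms


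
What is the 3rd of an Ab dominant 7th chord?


Dominant 7th chord = root + major 3rd + perfect 5th + minor 7th
Seventh chords stack in thirds, so the letter names are A-C-E-G
Root: Ab
Major 3rd above Ab: C
Perfect 5th above Ab: Eb
Minor 7th above Ab: Gb
The 3rd = C


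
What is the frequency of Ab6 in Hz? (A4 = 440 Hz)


Let's work it out.
f = 440 × 2^(n/12) where n = semitones from A4
Ab6: 23 semitones from A4
f = 440 × 2^(23/12)
f = 1661.22 Hz


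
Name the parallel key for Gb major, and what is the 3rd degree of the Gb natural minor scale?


Let's work it out.
Parallel keys share the same tonic but differ in mode
Gb major → parallel is Gb minor
Gb natural minor scale: Gb Ab Bbb Cb Db Ebb Fb
= Gb minor; 3rd degree = Bbb


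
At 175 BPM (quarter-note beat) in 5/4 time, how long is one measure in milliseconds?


Quarter-note beat duration = 60000 / 175 ms
Beats per measure (5/4) = 5
One measure = 5 × 60000 / 175 = 300000 / 175 ms
= 1714.3 ms


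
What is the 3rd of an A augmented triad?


Let's work it out.
Augmented triad = root + major 3rd (4 semitones) + augmented 5th (8 semitones)
A triad on A stacks thirds, so the chord tones use letter names A-C-E
Root: A
Major 3rd above A: C#
Augmented 5th above A: E#
The 3rd = C#


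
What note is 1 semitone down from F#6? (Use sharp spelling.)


Let's work it out.
F#6: chromatic position 6 in octave 6 → absolute = 6×12 + 6 = 78
Transpose down 1: 78 - 1 = 77
77 = 6×12 + 5 → F in octave 6
Result = F6


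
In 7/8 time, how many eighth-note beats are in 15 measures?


Let's work it out.
Time signature 7/8: the bottom number 8 means the eighth note gets one count
The top number 7 means 7 eighth-note beats per measure
Total = 7 × 15 measures
= 105 eighth-note beats


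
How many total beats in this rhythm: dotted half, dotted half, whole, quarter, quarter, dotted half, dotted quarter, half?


Step by step:
Beat values:
  dotted half = 3 beats
  dotted half = 3 beats
  whole = 4 beats
  quarter = 1 beat
  quarter = 1 beat
  dotted half = 3 beats
  dotted quarter = 1.5 beats
  half = 2 beats
Sum = 3 + 3 + 4 + 1 + 1 + 3 + 1.5 + 2
= 18.5 beats


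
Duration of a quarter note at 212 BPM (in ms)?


Reasoning:
One quarter-note beat = 60000 / BPM = 60000 / 212 ms
Duration = 60000 / 212
= 283.0 ms


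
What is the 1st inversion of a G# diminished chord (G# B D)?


Root position: G# B D
1st inversion: move root up an octave
Bass note: B
Notes (bottom to top) = B D G#


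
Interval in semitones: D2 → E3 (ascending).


Reasoning:
Absolute semitone position = octave×12 + chromatic position
D2: 2×12 + 2 = 26
E3: 3×12 + 4 = 40
Difference = 40 - 26 = 14
= 14 semitones


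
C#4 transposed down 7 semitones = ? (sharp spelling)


Step by step:
C#4: chromatic position 1 in octave 4 → absolute = 4×12 + 1 = 49
Transpose down 7: 49 - 7 = 42
42 = 3×12 + 6 → F# in octave 3
Result = F#3


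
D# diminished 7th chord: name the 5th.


Solution.
Diminished 7th chord = root + minor 3rd + diminished 5th + diminished 7th
Seventh chords stack in thirds, so the letter names are D-F-A-C
Root: D#
Minor 3rd above D#: F#
Diminished 5th above D#: A
Diminished 7th above D#: C
The 5th = A


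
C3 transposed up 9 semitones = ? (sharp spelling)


Let's work it out.
C3: chromatic position 0 in octave 3 → absolute = 3×12 + 0 = 36
Transpose up 9: 36 + 9 = 45
45 = 3×12 + 9 → A in octave 3
Result = A3


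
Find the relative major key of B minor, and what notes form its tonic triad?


Reasoning:
The relative major shares the key signature and is a minor 3rd above the minor tonic
A minor 3rd above B is D
→ relative major of B minor is D major
Tonic triad of D major = root + major 3rd + perfect 5th = D F# A
= D major; triad = D F# A


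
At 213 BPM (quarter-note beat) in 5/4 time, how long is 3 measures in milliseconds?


Quarter-note beat duration = 60000 / 213 ms
Beats per measure (5/4) = 5
One measure = 5 × 60000 / 213 = 300000 / 213 ms
3 measures = 3 × 300000 / 213 = 900000 / 213
= 4225.4 ms


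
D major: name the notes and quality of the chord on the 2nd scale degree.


Reasoning:
D major scale: D E F# G A B C#
Diatonic triad on degree 2 stacks scale notes 2, 4, 6: E G B
E→G = 3 semitones; E→B = 7 semitones → minor triad
= E G B (minor)


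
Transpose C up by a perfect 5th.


Working:
perfect 5th: 5 letter names, 7 semitones
Letter: C + 4 → G
Pitch: C + 7 semitones, spelled as a G → G
= G


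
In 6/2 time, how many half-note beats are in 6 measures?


Time signature 6/2: the bottom number 2 means the half note gets one count
The top number 6 means 6 half-note beats per measure
Total = 6 × 6 measures
= 36 half-note beats


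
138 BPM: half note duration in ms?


Let's work it out.
One quarter-note beat = 60000 / BPM = 60000 / 138 ms
Half note = 2 × quarter note
Duration = 2 × 60000 / 138 = 120000 / 138
= 869.6 ms


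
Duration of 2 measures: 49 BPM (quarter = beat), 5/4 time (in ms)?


Quarter-note beat duration = 60000 / 49 ms
Beats per measure (5/4) = 5
One measure = 5 × 60000 / 49 = 300000 / 49 ms
2 measures = 2 × 300000 / 49 = 600000 / 49
= 12244.9 ms


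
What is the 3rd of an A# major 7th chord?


Major 7th chord = root + major 3rd + perfect 5th + major 7th
Seventh chords stack in thirds, so the letter names are A-C-E-G
Root: A#
Major 3rd above A#: C##
Perfect 5th above A#: E#
Major 7th above A#: G##
The 3rd = C##


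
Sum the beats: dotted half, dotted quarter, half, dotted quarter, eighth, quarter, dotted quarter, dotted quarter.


Step by step:
Beat values:
  dotted half = 3 beats
  dotted quarter = 1.5 beats
  half = 2 beats
  dotted quarter = 1.5 beats
  eighth = 0.5 beats
  quarter = 1 beat
  dotted quarter = 1.5 beats
  dotted quarter = 1.5 beats
Sum = 3 + 1.5 + 2 + 1.5 + 0.5 + 1 + 1.5 + 1.5
= 12.5 beats


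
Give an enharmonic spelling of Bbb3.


Working:
Enharmonic notes sound the same pitch but are spelled with different letter names
Bbb and A name the same pitch class
= A3


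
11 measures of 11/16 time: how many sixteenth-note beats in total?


Let's work it out.
Time signature 11/16: the bottom number 16 means the sixteenth note gets one count
The top number 11 means 11 sixteenth-note beats per measure
Total = 11 × 11 measures
= 121 sixteenth-note beats


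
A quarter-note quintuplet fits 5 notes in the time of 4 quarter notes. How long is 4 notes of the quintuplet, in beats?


Working:
Quintuplet: 5 notes occupy the space of 4 quarter notes
Space = 4 × 1 = 4 beats
Each quintuplet note = 4 / 5 = 4/5 beats
4 notes = 4 × 4/5 = 16/5
= 16/5 beats


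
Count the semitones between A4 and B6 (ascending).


Absolute semitone position = octave×12 + chromatic position
A4: 4×12 + 9 = 57
B6: 6×12 + 11 = 83
Difference = 83 - 57 = 26
= 26 semitones


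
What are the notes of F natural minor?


Let's work it out.
Natural minor scale pattern: W-H-W-W-H-W-W (2-1-2-2-1-2-2 semitones)
Starting from F:
  F + 2 semitones → G
  G + 1 semitone → Ab
  Ab + 2 semitones → Bb
  Bb + 2 semitones → C
  C + 1 semitone → Db
  Db + 2 semitones → Eb
  Eb + 2 semitones → F
Scale = F G Ab Bb C Db Eb


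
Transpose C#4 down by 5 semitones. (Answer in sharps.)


C#4: chromatic position 1 in octave 4 → absolute = 4×12 + 1 = 49
Transpose down 5: 49 - 5 = 44
44 = 3×12 + 8 → G# in octave 3
Result = G#3


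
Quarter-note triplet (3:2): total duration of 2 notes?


Reasoning:
Triplet: 3 notes occupy the space of 2 quarter notes
Space = 2 × 1 = 2 beats
Each triplet note = 2 / 3 = 2/3 beats
2 notes = 2 × 2/3 = 4/3
= 4/3 beats


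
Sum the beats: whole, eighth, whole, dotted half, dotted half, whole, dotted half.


Let's work it out.
Beat values:
  whole = 4 beats
  eighth = 0.5 beats
  whole = 4 beats
  dotted half = 3 beats
  dotted half = 3 beats
  whole = 4 beats
  dotted half = 3 beats
Sum = 4 + 0.5 + 4 + 3 + 3 + 4 + 3
= 21.5 beats


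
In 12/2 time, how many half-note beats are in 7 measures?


Working:
Time signature 12/2: the bottom number 2 means the half note gets one count
The top number 12 means 12 half-note beats per measure
Total = 12 × 7 measures
= 84 half-note beats


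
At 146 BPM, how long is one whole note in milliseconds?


One quarter-note beat = 60000 / BPM = 60000 / 146 ms
Whole note = 4 × quarter note
Duration = 4 × 60000 / 146 = 240000 / 146
= 1643.8 ms


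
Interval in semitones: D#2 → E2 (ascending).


Step by step:
Absolute semitone position = octave×12 + chromatic position
D#2: 2×12 + 3 = 27
E2: 2×12 + 4 = 28
Difference = 28 - 27 = 1
= 1 semitone


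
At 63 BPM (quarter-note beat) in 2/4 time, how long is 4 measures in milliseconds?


Quarter-note beat duration = 60000 / 63 ms
Beats per measure (2/4) = 2
One measure = 2 × 60000 / 63 = 120000 / 63 ms
4 measures = 4 × 120000 / 63 = 480000 / 63
= 7619.0 ms


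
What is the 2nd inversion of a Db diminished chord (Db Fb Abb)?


Reasoning:
Root position: Db Fb Abb
2nd inversion: move root and 3rd up an octave
Bass note: Abb
Notes (bottom to top) = Abb Db Fb


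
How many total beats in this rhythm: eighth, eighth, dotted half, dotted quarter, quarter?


Step by step:
Beat values:
  eighth = 0.5 beats
  eighth = 0.5 beats
  dotted half = 3 beats
  dotted quarter = 1.5 beats
  quarter = 1 beat
Sum = 0.5 + 0.5 + 3 + 1.5 + 1
= 6.5 beats


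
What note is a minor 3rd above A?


Let's work it out.
A 3rd spans 3 letter names, so from A we land on C
A minor 3rd = 3 semitones above A
Spell C at that pitch: C
= C


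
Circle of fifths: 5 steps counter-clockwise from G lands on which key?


Let's work it out.
Each counter-clockwise step moves down a perfect 5th (= up a perfect 4th)
From G: G → C → F → Bb → Eb → Ab
= Ab


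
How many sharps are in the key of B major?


Reasoning:
Sharp major keys follow the circle of fifths: C(0), G(1), D(2), A(3), E(4), B(5), F#(6), C#(7)
B major has 5 sharps
Order of sharps: F# C# G# D# A# E# B# → first 5: F#, C#, G#, D#, A#
= 5 sharps


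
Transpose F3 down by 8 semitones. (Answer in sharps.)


Reasoning:
F3: chromatic position 5 in octave 3 → absolute = 3×12 + 5 = 41
Transpose down 8: 41 - 8 = 33
33 = 2×12 + 9 → A in octave 2
Result = A2


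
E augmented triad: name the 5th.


Working:
Augmented triad = root + major 3rd (4 semitones) + augmented 5th (8 semitones)
A triad on E stacks thirds, so the chord tones use letter names E-G-B
Root: E
Major 3rd above E: G#
Augmented 5th above E: B#
The 5th = B#


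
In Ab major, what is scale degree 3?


Reasoning:
Major scale pattern: W-W-H-W-W-W-H (2-2-1-2-2-2-1 semitones)
Starting from Ab:
  Ab + 2 semitones → Bb
  Bb + 2 semitones → C
  C + 1 semitone → Db
  Db + 2 semitones → Eb
  Eb + 2 semitones → F
  F + 2 semitones → G
  G + 1 semitone → Ab
Scale: Ab Bb C Db Eb F G
Degree 3 = C


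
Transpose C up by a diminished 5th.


Let's work it out.
diminished 5th: 5 letter names, 6 semitones
Letter: C + 4 → G
Pitch: C + 6 semitones, spelled as a G → Gb
= Gb


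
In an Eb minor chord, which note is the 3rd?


Solution.
Minor triad = root + minor 3rd (3 semitones) + perfect 5th (7 semitones)
A triad on Eb stacks thirds, so the chord tones use letter names E-G-B
Root: Eb
Minor 3rd above Eb: Gb
Perfect 5th above Eb: Bb
The 3rd = Gb


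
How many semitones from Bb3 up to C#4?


Let's work it out.
Absolute semitone position = octave×12 + chromatic position
Bb3: 3×12 + 10 = 46
C#4: 4×12 + 1 = 49
Difference = 49 - 46 = 3
= 3 semitones


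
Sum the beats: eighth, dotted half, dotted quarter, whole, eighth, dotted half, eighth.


Let's work it out.
Beat values:
  eighth = 0.5 beats
  dotted half = 3 beats
  dotted quarter = 1.5 beats
  whole = 4 beats
  eighth = 0.5 beats
  dotted half = 3 beats
  eighth = 0.5 beats
Sum = 0.5 + 3 + 1.5 + 4 + 0.5 + 3 + 0.5
= 13 beats


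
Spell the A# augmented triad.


Step by step:
Augmented triad = root + major 3rd (4 semitones) + augmented 5th (8 semitones)
A triad on A# stacks thirds, so the chord tones use letter names A-C-E
Root: A#
Major 3rd above A#: C##
Augmented 5th above A#: E##
Chord = A# C## E##


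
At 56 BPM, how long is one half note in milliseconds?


Working:
One quarter-note beat = 60000 / BPM = 60000 / 56 ms
Half note = 2 × quarter note
Duration = 2 × 60000 / 56 = 120000 / 56
= 2142.9 ms


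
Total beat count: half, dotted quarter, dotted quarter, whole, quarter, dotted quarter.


Solution.
Beat values:
  half = 2 beats
  dotted quarter = 1.5 beats
  dotted quarter = 1.5 beats
  whole = 4 beats
  quarter = 1 beat
  dotted quarter = 1.5 beats
Sum = 2 + 1.5 + 1.5 + 4 + 1 + 1.5
= 11.5 beats


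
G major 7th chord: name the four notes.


Solution.
Major 7th chord = root + major 3rd + perfect 5th + major 7th
Seventh chords stack in thirds, so the letter names are G-B-D-F
Root: G
Major 3rd above G: B
Perfect 5th above G: D
Major 7th above G: F#
Chord = G B D F#


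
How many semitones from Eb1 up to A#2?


Absolute semitone position = octave×12 + chromatic position
Eb1: 1×12 + 3 = 15
A#2: 2×12 + 10 = 34
Difference = 34 - 15 = 19
= 19 semitones


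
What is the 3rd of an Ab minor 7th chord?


Minor 7th chord = root + minor 3rd + perfect 5th + minor 7th
Seventh chords stack in thirds, so the letter names are A-C-E-G
Root: Ab
Minor 3rd above Ab: Cb
Perfect 5th above Ab: Eb
Minor 7th above Ab: Gb
The 3rd = Cb


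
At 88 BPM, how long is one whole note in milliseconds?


Let's work it out.
One quarter-note beat = 60000 / BPM = 60000 / 88 ms
Whole note = 4 × quarter note
Duration = 4 × 60000 / 88 = 240000 / 88
= 2727.3 ms


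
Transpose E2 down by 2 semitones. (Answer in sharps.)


Let's work it out.
E2: chromatic position 4 in octave 2 → absolute = 2×12 + 4 = 28
Transpose down 2: 28 - 2 = 26
26 = 2×12 + 2 → D in octave 2
Result = D2


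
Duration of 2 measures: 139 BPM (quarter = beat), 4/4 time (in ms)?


Quarter-note beat duration = 60000 / 139 ms
Beats per measure (4/4) = 4
One measure = 4 × 60000 / 139 = 240000 / 139 ms
2 measures = 2 × 240000 / 139 = 480000 / 139
= 3453.2 ms


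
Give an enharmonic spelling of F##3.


Step by step:
Enharmonic notes sound the same pitch but are spelled with different letter names
F## and G name the same pitch class
= G3


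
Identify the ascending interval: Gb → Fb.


Working:
Letter names: G → F spans 7 letter names → a 7th
Semitones: Gb → Fb = 10 half-steps
A 7th of 10 semitones is a minor 7th
= minor 7th


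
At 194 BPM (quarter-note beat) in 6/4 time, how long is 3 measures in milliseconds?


Solution.
Quarter-note beat duration = 60000 / 194 ms
Beats per measure (6/4) = 6
One measure = 6 × 60000 / 194 = 360000 / 194 ms
3 measures = 3 × 360000 / 194 = 1080000 / 194
= 5567.0 ms


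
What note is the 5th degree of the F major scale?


Step by step:
Major scale pattern: W-W-H-W-W-W-H (2-2-1-2-2-2-1 semitones)
Starting from F:
  F + 2 semitones → G
  G + 2 semitones → A
  A + 1 semitone → Bb
  Bb + 2 semitones → C
  C + 2 semitones → D
  D + 2 semitones → E
  E + 1 semitone → F
Scale: F G A Bb C D E
Degree 5 = C


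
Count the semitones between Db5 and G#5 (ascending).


Working:
Absolute semitone position = octave×12 + chromatic position
Db5: 5×12 + 1 = 61
G#5: 5×12 + 8 = 68
Difference = 68 - 61 = 7
= 7 semitones


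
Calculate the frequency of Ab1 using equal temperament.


Solution.
f = 440 × 2^(n/12) where n = semitones from A4
Ab1: -37 semitones from A4
f = 440 × 2^(-37/12)
f = 51.91 Hz


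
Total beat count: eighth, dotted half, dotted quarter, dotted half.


Let's work it out.
Beat values:
  eighth = 0.5 beats
  dotted half = 3 beats
  dotted quarter = 1.5 beats
  dotted half = 3 beats
Sum = 0.5 + 3 + 1.5 + 3
= 8 beats


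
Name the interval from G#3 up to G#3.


Let's work it out.
Letter names: G → G spans 1 letter name → a unison
Semitones: G#3 → G#3 = 0 half-steps
A unison of 0 semitones is a perfect unison
= perfect unison


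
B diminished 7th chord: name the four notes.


Solution.
Diminished 7th chord = root + minor 3rd + diminished 5th + diminished 7th
Seventh chords stack in thirds, so the letter names are B-D-F-A
Root: B
Minor 3rd above B: D
Diminished 5th above B: F
Diminished 7th above B: Ab
Chord = B D F Ab


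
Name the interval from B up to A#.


Letter names: B → A spans 7 letter names → a 7th
Semitones: B → A# = 11 half-steps
A 7th of 11 semitones is a major 7th
= major 7th


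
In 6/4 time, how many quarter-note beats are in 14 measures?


Let's work it out.
Time signature 6/4: the bottom number 4 means the quarter note gets one count
The top number 6 means 6 quarter-note beats per measure
Total = 6 × 14 measures
= 84 quarter-note beats


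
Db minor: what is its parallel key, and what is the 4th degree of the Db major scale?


Let's work it out.
Parallel keys share the same tonic but differ in mode
Db minor → parallel is Db major
Db major scale: Db Eb F Gb Ab Bb C
= Db major; 4th degree = Gb


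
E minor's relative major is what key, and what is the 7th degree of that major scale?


Step by step:
The relative major shares the key signature and is a minor 3rd above the minor tonic
A minor 3rd above E is G
→ relative major of E minor is G major
G major scale: G A B C D E F#
= G major; 7th degree = F#


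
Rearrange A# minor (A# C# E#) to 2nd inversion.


Solution.
Root position: A# C# E#
2nd inversion: move root and 3rd up an octave
Bass note: E#
Notes (bottom to top) = E# A# C#


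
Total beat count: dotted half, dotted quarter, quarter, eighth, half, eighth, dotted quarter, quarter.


Solution.
Beat values:
  dotted half = 3 beats
  dotted quarter = 1.5 beats
  quarter = 1 beat
  eighth = 0.5 beats
  half = 2 beats
  eighth = 0.5 beats
  dotted quarter = 1.5 beats
  quarter = 1 beat
Sum = 3 + 1.5 + 1 + 0.5 + 2 + 0.5 + 1.5 + 1
= 11 beats


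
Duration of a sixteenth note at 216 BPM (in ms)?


One quarter-note beat = 60000 / BPM = 60000 / 216 ms
Sixteenth note = 1/4 × quarter note
Duration = 1/4 × 60000 / 216 = 15000 / 216
= 69.4 ms


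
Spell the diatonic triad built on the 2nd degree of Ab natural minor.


Ab natural minor scale: Ab Bb Cb Db Eb Fb Gb
Diatonic triad on degree 2 stacks scale notes 2, 4, 6: Bb Db Fb
Bb→Db = 3 semitones; Bb→Fb = 6 semitones → diminished triad
= Bb Db Fb (diminished)


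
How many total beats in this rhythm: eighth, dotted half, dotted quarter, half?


Reasoning:
Beat values:
  eighth = 0.5 beats
  dotted half = 3 beats
  dotted quarter = 1.5 beats
  half = 2 beats
Sum = 0.5 + 3 + 1.5 + 2
= 7 beats


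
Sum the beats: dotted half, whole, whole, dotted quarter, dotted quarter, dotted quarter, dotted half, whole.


Working:
Beat values:
  dotted half = 3 beats
  whole = 4 beats
  whole = 4 beats
  dotted quarter = 1.5 beats
  dotted quarter = 1.5 beats
  dotted quarter = 1.5 beats
  dotted half = 3 beats
  whole = 4 beats
Sum = 3 + 4 + 4 + 1.5 + 1.5 + 1.5 + 3 + 4
= 22.5 beats


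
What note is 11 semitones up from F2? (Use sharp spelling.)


Solution.
F2: chromatic position 5 in octave 2 → absolute = 2×12 + 5 = 29
Transpose up 11: 29 + 11 = 40
40 = 3×12 + 4 → E in octave 3
Result = E3


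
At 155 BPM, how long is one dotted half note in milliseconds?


One quarter-note beat = 60000 / BPM = 60000 / 155 ms
Dotted half note = 3 × quarter note
Duration = 3 × 60000 / 155 = 180000 / 155
= 1161.3 ms


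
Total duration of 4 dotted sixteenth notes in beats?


Base sixteenth note = 1/4 beats
Dot 1 adds half the previous value: +1/8
One dotted sixteenth = 1/4 + 1/8 = 3/8
4 of them = 4 × 3/8 = 3/2
= 3/2 beats


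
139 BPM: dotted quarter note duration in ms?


Let's work it out.
One quarter-note beat = 60000 / BPM = 60000 / 139 ms
Dotted quarter note = 3/2 × quarter note
Duration = 3/2 × 60000 / 139 = 90000 / 139
= 647.5 ms


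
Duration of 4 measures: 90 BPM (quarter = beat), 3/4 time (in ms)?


Solution.
Quarter-note beat duration = 60000 / 90 ms
Beats per measure (3/4) = 3
One measure = 3 × 60000 / 90 = 180000 / 90 ms
4 measures = 4 × 180000 / 90 = 720000 / 90
= 8000.0 ms


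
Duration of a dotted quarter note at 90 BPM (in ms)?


Step by step:
One quarter-note beat = 60000 / BPM = 60000 / 90 ms
Dotted quarter note = 3/2 × quarter note
Duration = 3/2 × 60000 / 90 = 90000 / 90
= 1000.0 ms


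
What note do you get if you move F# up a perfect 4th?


perfect 4th: 4 letter names, 5 semitones
Letter: F + 3 → B
Pitch: F# + 5 semitones, spelled as a B → B
= B


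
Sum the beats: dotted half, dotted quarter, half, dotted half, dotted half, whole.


Beat values:
  dotted half = 3 beats
  dotted quarter = 1.5 beats
  half = 2 beats
  dotted half = 3 beats
  dotted half = 3 beats
  whole = 4 beats
Sum = 3 + 1.5 + 2 + 3 + 3 + 4
= 16.5 beats


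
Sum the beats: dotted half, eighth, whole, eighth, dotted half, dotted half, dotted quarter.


Beat values:
  dotted half = 3 beats
  eighth = 0.5 beats
  whole = 4 beats
  eighth = 0.5 beats
  dotted half = 3 beats
  dotted half = 3 beats
  dotted quarter = 1.5 beats
Sum = 3 + 0.5 + 4 + 0.5 + 3 + 3 + 1.5
= 15.5 beats


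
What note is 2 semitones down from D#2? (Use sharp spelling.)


Step by step:
D#2: chromatic position 3 in octave 2 → absolute = 2×12 + 3 = 27
Transpose down 2: 27 - 2 = 25
25 = 2×12 + 1 → C# in octave 2
Result = C#2


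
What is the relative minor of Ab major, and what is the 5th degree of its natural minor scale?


Reasoning:
The relative minor shares the major's key signature and starts on its 6th degree
6th degree = a major 6th above the tonic; a major 6th above Ab is F
→ relative minor of Ab major is F minor
F natural minor scale: F G Ab Bb C Db Eb
= F minor; 5th degree = C


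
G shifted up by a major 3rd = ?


Working:
major 3rd: 3 letter names, 4 semitones
Letter: G + 2 → B
Pitch: G + 4 semitones, spelled as a B → B
= B


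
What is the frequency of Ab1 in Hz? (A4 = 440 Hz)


f = 440 × 2^(n/12) where n = semitones from A4
Ab1: -37 semitones from A4
f = 440 × 2^(-37/12)
f = 51.91 Hz


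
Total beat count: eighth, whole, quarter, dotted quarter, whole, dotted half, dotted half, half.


Beat values:
  eighth = 0.5 beats
  whole = 4 beats
  quarter = 1 beat
  dotted quarter = 1.5 beats
  whole = 4 beats
  dotted half = 3 beats
  dotted half = 3 beats
  half = 2 beats
Sum = 0.5 + 4 + 1 + 1.5 + 4 + 3 + 3 + 2
= 19 beats


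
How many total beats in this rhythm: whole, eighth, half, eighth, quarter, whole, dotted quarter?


Beat values:
  whole = 4 beats
  eighth = 0.5 beats
  half = 2 beats
  eighth = 0.5 beats
  quarter = 1 beat
  whole = 4 beats
  dotted quarter = 1.5 beats
Sum = 4 + 0.5 + 2 + 0.5 + 1 + 4 + 1.5
= 13.5 beats


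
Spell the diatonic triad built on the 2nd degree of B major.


B major scale: B C# D# E F# G# A#
Diatonic triad on degree 2 stacks scale notes 2, 4, 6: C# E G#
C#→E = 3 semitones; C#→G# = 7 semitones → minor triad
= C# E G# (minor)


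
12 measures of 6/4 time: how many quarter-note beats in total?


Solution.
Time signature 6/4: the bottom number 4 means the quarter note gets one count
The top number 6 means 6 quarter-note beats per measure
Total = 6 × 12 measures
= 72 quarter-note beats


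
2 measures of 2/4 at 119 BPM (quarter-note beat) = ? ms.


Step by step:
Quarter-note beat duration = 60000 / 119 ms
Beats per measure (2/4) = 2
One measure = 2 × 60000 / 119 = 120000 / 119 ms
2 measures = 2 × 120000 / 119 = 240000 / 119
= 2016.8 ms


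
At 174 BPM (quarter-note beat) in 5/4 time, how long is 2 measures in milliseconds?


Working:
Quarter-note beat duration = 60000 / 174 ms
Beats per measure (5/4) = 5
One measure = 5 × 60000 / 174 = 300000 / 174 ms
2 measures = 2 × 300000 / 174 = 600000 / 174
= 3448.3 ms


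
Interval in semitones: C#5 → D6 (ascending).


Reasoning:
Absolute semitone position = octave×12 + chromatic position
C#5: 5×12 + 1 = 61
D6: 6×12 + 2 = 74
Difference = 74 - 61 = 13
= 13 semitones


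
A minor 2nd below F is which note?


Let's work it out.
A 2nd spans 2 letter names, so from F we land on E
A minor 2nd = 1 semitone below F
Spell E at that pitch: E
= E


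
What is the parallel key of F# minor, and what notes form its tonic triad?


Working:
Parallel keys share the same tonic but differ in mode
F# minor → parallel is F# major
Tonic triad of F# major = F# A# C#
= F# major; triad = F# A# C#


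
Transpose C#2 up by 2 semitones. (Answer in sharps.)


Let's work it out.
C#2: chromatic position 1 in octave 2 → absolute = 2×12 + 1 = 25
Transpose up 2: 25 + 2 = 27
27 = 2×12 + 3 → D# in octave 2
Result = D#2


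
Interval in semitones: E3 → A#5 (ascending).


Absolute semitone position = octave×12 + chromatic position
E3: 3×12 + 4 = 40
A#5: 5×12 + 10 = 70
Difference = 70 - 40 = 30
= 30 semitones


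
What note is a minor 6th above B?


A 6th spans 6 letter names, so from B we land on G
A minor 6th = 8 semitones above B
Spell G at that pitch: G
= G


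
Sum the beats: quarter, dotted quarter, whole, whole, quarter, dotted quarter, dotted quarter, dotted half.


Solution.
Beat values:
  quarter = 1 beat
  dotted quarter = 1.5 beats
  whole = 4 beats
  whole = 4 beats
  quarter = 1 beat
  dotted quarter = 1.5 beats
  dotted quarter = 1.5 beats
  dotted half = 3 beats
Sum = 1 + 1.5 + 4 + 4 + 1 + 1.5 + 1.5 + 3
= 17.5 beats


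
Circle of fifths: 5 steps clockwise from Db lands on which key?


Step by step:
Each clockwise step on the circle of fifths moves up a perfect 5th
From Db: Db → Ab → Eb → Bb → F → C
= C
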